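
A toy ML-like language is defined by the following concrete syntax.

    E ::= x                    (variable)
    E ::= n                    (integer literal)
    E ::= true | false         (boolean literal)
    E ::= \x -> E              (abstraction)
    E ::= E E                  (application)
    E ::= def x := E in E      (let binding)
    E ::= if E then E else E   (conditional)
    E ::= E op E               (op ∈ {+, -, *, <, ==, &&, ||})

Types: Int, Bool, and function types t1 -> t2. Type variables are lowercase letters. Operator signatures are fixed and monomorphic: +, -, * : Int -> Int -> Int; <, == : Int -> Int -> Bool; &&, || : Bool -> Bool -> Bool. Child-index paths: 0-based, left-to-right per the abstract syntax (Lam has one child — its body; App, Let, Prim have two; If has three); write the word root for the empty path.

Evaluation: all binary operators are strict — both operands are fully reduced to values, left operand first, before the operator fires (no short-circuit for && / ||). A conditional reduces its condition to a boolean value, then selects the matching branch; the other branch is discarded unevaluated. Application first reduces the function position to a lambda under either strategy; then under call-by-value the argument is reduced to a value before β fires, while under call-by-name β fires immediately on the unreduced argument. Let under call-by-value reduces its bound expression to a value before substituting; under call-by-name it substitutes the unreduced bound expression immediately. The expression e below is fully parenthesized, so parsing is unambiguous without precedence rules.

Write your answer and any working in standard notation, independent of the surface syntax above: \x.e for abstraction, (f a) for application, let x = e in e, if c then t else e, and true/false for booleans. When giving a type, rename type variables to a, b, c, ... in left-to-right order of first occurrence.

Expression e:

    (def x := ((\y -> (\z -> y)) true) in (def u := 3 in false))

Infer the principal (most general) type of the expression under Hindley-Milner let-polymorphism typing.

Answer: Bool

Trace:
y : a
\z._ : b -> a
\y._ : a -> b -> a
  unify a -> b -> a ~ Bool -> c
  unify a ~ Bool
  unify b -> Bool ~ c
_ _ : b -> Bool
let x : forall. b -> Bool
let u : Int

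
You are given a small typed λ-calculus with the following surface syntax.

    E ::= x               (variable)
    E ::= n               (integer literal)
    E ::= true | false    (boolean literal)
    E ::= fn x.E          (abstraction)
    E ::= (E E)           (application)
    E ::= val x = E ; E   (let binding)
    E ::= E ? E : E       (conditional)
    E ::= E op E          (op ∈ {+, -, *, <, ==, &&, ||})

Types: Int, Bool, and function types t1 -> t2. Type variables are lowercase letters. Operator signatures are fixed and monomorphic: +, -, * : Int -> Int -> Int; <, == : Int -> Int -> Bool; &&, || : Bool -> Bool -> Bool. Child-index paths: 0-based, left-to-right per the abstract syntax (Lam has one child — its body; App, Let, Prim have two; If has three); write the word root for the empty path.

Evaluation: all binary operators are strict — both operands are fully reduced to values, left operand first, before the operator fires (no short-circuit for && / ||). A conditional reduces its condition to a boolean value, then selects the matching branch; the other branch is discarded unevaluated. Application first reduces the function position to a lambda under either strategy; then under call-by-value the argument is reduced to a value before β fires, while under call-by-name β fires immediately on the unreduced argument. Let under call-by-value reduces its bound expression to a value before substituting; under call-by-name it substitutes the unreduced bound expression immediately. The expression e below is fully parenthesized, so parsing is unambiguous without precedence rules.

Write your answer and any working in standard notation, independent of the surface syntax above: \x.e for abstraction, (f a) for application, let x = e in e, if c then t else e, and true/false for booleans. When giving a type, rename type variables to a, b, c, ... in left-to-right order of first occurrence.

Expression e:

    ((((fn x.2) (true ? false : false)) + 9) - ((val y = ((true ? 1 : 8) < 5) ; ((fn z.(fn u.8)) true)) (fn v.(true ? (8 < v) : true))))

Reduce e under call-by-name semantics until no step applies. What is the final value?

Answer: 3

Trace:
step 0: ((((\x.2) (if true then false else false)) + 9) - ((let y = ((if true then 1 else 8) < 5) in ((\z.(\u.8)) true)) (\v.(if true then (8 < v) else true))))
step 1: [beta@0.0] ((2 + 9) - ((let y = ((if true then 1 else 8) < 5) in ((\z.(\u.8)) true)) (\v.(if true then (8 < v) else true))))
step 2: [delta@0] (11 - ((let y = ((if true then 1 else 8) < 5) in ((\z.(\u.8)) true)) (\v.(if true then (8 < v) else true))))
step 3: [let@1.0] (11 - (((\z.(\u.8)) true) (\v.(if true then (8 < v) else true))))
step 4: [beta@1.0] (11 - ((\u.8) (\v.(if true then (8 < v) else true))))
step 5: [beta@1] (11 - 8)
step 6: [delta@root] 3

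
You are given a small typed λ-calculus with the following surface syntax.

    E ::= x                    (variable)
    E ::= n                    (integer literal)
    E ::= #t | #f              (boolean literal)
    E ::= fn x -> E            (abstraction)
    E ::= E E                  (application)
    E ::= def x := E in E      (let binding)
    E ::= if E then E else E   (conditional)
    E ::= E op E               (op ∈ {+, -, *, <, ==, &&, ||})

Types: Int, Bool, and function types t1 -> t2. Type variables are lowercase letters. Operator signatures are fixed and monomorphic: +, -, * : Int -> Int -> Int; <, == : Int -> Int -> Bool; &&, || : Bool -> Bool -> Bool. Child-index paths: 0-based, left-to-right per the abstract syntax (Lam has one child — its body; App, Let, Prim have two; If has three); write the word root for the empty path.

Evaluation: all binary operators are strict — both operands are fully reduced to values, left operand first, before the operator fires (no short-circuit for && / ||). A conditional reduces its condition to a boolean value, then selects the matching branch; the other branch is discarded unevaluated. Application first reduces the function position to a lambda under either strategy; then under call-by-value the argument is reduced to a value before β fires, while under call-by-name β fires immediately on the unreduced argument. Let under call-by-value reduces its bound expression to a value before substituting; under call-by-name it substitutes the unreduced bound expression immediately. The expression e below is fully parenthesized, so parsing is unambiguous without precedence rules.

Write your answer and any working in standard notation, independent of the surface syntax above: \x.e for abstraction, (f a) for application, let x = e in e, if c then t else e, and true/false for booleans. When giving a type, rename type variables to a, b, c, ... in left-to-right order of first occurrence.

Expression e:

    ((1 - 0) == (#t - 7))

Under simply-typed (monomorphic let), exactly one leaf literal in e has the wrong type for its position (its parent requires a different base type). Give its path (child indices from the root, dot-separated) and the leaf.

Derivation:
  unify Int ~ Int
  unify Int ~ Int
  unify Int ~ Int
  unify Bool ~ Int
  FAIL: mismatch Bool ~ Int

Answer: 1.0 : true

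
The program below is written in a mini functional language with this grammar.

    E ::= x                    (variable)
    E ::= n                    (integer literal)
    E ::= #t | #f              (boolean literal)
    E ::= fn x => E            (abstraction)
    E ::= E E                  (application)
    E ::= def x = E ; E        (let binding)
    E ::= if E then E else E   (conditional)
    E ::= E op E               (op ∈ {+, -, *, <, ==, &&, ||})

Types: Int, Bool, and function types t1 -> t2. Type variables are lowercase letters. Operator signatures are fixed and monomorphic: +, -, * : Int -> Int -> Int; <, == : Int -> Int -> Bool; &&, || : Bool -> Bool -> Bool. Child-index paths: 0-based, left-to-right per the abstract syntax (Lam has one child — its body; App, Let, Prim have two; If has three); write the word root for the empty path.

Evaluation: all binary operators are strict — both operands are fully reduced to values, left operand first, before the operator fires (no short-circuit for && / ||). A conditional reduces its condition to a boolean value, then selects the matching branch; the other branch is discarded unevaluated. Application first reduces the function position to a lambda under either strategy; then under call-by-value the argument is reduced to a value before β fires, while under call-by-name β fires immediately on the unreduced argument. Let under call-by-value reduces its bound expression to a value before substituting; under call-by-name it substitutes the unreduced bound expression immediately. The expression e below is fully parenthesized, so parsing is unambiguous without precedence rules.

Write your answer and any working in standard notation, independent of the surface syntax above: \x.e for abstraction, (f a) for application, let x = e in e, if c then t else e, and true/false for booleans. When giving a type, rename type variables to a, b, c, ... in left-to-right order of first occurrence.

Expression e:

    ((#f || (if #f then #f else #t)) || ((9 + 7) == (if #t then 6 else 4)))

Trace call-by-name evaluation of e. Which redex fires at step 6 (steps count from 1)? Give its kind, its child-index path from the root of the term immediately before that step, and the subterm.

Answer: delta at root : (true || false)

Derivation:
step 0: ((false || (if false then false else true)) || ((9 + 7) == (if true then 6 else 4)))
step 1: [if@0.1] ((false || true) || ((9 + 7) == (if true then 6 else 4)))
step 2: [delta@0] (true || ((9 + 7) == (if true then 6 else 4)))
step 3: [delta@1.0] (true || (16 == (if true then 6 else 4)))
step 4: [if@1.1] (true || (16 == 6))
step 5: [delta@1] (true || false)
step 6: [delta@root] true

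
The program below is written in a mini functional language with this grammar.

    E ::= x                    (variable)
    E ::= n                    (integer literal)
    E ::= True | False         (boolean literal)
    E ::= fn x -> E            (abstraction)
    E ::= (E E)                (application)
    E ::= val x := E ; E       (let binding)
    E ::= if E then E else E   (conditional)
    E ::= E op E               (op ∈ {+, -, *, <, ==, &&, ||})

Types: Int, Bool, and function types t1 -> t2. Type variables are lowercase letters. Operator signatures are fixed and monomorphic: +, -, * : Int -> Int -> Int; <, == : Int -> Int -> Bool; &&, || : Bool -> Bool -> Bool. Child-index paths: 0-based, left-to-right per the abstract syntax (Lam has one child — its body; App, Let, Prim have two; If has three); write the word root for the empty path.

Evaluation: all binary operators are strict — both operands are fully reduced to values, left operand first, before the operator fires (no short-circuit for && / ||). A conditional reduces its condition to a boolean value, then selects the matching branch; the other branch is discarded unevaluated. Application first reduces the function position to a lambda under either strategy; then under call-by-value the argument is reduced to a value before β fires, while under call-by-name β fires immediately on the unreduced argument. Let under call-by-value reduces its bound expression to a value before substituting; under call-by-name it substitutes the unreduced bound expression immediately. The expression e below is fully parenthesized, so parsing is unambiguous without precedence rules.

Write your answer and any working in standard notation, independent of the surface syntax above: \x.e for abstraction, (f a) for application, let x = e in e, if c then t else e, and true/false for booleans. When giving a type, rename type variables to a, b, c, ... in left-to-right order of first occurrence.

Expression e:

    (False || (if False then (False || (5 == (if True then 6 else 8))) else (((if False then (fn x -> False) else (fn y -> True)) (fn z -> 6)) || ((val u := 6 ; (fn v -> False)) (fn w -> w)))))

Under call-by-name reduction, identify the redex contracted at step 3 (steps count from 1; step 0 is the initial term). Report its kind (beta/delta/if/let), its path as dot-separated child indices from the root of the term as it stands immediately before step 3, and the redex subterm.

Derivation:
step 0: (false || (if false then (false || (5 == (if true then 6 else 8))) else (((if false then (\x.false) else (\y.true)) (\z.6)) || ((let u = 6 in (\v.false)) (\w.w)))))
step 1: [if@1] (false || (((if false then (\x.false) else (\y.true)) (\z.6)) || ((let u = 6 in (\v.false)) (\w.w))))
step 2: [if@1.0.0] (false || (((\y.true) (\z.6)) || ((let u = 6 in (\v.false)) (\w.w))))
step 3: [beta@1.0] (false || (true || ((let u = 6 in (\v.false)) (\w.w))))

Answer: beta at 1.0 : ((\y.true) (\z.6))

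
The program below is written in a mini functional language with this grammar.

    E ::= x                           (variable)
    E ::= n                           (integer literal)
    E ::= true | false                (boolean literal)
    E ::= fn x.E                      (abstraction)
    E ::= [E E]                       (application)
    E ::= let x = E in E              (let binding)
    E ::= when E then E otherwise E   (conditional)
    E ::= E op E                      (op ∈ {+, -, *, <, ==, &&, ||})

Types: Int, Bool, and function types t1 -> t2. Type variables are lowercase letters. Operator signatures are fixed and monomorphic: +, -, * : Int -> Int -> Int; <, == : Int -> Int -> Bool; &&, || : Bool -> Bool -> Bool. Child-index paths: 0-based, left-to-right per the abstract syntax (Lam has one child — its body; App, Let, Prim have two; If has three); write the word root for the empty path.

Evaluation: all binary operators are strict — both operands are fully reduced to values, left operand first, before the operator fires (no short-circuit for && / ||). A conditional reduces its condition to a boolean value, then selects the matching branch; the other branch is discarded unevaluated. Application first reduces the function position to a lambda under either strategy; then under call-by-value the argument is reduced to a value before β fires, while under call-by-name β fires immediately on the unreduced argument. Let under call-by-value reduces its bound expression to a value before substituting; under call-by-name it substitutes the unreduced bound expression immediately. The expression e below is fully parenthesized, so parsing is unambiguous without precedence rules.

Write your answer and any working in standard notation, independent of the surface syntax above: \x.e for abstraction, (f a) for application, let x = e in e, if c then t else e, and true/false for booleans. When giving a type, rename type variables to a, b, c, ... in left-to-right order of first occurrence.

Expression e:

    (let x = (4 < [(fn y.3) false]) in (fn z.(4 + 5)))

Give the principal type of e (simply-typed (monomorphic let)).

Answer: a -> Int

Trace:
  unify Int ~ Int
\y._ : a -> Int
  unify a -> Int ~ Bool -> b
  unify a ~ Bool
  unify Int ~ b
_ _ : Int
  unify Int ~ Int
let x : Bool
  unify Int ~ Int
  unify Int ~ Int
\z._ : c -> Int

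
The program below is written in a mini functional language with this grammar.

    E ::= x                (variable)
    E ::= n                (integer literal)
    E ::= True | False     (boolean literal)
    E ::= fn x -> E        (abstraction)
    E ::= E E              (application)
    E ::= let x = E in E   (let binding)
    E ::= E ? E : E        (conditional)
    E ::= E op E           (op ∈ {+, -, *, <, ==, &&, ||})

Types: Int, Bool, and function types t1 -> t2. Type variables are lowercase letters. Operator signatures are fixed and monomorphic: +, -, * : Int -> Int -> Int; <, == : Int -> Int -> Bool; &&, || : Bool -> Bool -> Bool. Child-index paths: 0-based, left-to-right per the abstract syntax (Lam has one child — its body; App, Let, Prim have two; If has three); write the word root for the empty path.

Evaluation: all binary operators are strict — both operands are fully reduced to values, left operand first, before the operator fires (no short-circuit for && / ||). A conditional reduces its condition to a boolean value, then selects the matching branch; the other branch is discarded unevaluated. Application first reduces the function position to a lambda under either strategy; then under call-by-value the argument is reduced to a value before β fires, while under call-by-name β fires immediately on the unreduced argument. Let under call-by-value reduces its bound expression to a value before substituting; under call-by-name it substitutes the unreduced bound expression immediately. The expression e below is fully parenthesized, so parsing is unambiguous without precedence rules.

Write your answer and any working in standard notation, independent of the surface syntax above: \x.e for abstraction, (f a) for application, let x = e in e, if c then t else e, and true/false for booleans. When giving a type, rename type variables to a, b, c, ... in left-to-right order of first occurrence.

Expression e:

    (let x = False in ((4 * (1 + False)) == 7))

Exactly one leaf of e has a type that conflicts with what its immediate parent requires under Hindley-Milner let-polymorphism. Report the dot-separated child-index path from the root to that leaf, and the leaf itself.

Answer: 1.0.1.1 : false

Trace:
let x : Bool
  unify Int ~ Int
  unify Int ~ Int
  unify Bool ~ Int
  FAIL: mismatch Bool ~ Int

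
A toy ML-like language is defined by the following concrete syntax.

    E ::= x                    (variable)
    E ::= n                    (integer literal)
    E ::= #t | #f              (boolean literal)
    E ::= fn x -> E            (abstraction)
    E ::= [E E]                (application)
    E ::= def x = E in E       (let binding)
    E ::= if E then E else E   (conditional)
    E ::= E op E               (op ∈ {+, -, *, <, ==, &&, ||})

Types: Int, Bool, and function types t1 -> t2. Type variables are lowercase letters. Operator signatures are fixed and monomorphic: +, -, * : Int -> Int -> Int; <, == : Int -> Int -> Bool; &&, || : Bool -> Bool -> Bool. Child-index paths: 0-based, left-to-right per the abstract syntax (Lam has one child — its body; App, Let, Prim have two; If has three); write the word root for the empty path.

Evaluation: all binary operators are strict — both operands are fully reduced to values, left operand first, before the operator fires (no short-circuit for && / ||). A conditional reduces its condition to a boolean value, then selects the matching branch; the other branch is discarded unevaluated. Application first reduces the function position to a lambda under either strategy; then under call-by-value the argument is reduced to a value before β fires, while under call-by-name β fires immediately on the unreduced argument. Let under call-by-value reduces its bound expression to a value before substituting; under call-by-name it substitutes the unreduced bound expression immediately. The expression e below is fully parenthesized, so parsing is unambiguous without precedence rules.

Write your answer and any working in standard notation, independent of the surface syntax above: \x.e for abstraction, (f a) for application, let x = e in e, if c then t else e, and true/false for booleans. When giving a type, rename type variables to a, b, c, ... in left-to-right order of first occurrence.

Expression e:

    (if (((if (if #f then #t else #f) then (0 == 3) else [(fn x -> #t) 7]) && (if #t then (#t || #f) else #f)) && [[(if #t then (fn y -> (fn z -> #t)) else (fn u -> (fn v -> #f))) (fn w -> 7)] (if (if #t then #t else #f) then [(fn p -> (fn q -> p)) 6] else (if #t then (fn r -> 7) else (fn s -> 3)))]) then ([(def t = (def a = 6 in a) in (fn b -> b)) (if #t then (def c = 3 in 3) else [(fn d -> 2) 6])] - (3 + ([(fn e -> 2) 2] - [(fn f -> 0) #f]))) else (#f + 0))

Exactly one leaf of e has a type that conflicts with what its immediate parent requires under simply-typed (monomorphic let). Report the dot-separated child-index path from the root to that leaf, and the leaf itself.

Answer: 2.0 : false

Working:
  unify Bool ~ Bool
  unify Bool ~ Bool
  unify Bool ~ Bool
  unify Int ~ Int
  unify Int ~ Int
\x._ : a -> Bool
  unify a -> Bool ~ Int -> b
  unify a ~ Int
  unify Bool ~ b
_ _ : Bool
  unify Bool ~ Bool
  unify Bool ~ Bool
  unify Bool ~ Bool
  unify Bool ~ Bool
  unify Bool ~ Bool
  unify Bool ~ Bool
  unify Bool ~ Bool
  unify Bool ~ Bool
  unify Bool ~ Bool
\z._ : d -> Bool
\y._ : c -> d -> Bool
\v._ : f -> Bool
\u._ : e -> f -> Bool
  unify c -> d -> Bool ~ e -> f -> Bool
  unify c ~ e
  unify d -> Bool ~ f -> Bool
  unify d ~ f
  unify Bool ~ Bool
\w._ : g -> Int
  unify e -> f -> Bool ~ (g -> Int) -> h
  unify e ~ g -> Int
  unify f -> Bool ~ h
_ _ : f -> Bool
  unify Bool ~ Bool
  unify Bool ~ Bool
  unify Bool ~ Bool
p : i
\q._ : j -> i
\p._ : i -> j -> i
  unify i -> j -> i ~ Int -> k
  unify i ~ Int
  unify j -> Int ~ k
_ _ : j -> Int
  unify Bool ~ Bool
\r._ : l -> Int
\s._ : m -> Int
  unify l -> Int ~ m -> Int
  unify l ~ m
  unify Int ~ Int
  unify j -> Int ~ m -> Int
  unify j ~ m
  unify Int ~ Int
  unify f -> Bool ~ (m -> Int) -> n
  unify f ~ m -> Int
  unify Bool ~ n
_ _ : Bool
  unify Bool ~ Bool
  unify Bool ~ Bool
let a : Int
a : Int
let t : Int
b : o
\b._ : o -> o
  unify Bool ~ Bool
let c : Int
\d._ : p -> Int
  unify p -> Int ~ Int -> q
  unify p ~ Int
  unify Int ~ q
_ _ : Int
  unify Int ~ Int
  unify o -> o ~ Int -> r
  unify o ~ Int
  unify Int ~ r
_ _ : Int
  unify Int ~ Int
  unify Int ~ Int
\e._ : s -> Int
  unify s -> Int ~ Int -> t
  unify s ~ Int
  unify Int ~ t
_ _ : Int
  unify Int ~ Int
\f._ : u -> Int
  unify u -> Int ~ Bool -> v
  unify u ~ Bool
  unify Int ~ v
_ _ : Int
  unify Int ~ Int
  unify Int ~ Int
  unify Int ~ Int
  unify Bool ~ Int
  FAIL: mismatch Bool ~ Int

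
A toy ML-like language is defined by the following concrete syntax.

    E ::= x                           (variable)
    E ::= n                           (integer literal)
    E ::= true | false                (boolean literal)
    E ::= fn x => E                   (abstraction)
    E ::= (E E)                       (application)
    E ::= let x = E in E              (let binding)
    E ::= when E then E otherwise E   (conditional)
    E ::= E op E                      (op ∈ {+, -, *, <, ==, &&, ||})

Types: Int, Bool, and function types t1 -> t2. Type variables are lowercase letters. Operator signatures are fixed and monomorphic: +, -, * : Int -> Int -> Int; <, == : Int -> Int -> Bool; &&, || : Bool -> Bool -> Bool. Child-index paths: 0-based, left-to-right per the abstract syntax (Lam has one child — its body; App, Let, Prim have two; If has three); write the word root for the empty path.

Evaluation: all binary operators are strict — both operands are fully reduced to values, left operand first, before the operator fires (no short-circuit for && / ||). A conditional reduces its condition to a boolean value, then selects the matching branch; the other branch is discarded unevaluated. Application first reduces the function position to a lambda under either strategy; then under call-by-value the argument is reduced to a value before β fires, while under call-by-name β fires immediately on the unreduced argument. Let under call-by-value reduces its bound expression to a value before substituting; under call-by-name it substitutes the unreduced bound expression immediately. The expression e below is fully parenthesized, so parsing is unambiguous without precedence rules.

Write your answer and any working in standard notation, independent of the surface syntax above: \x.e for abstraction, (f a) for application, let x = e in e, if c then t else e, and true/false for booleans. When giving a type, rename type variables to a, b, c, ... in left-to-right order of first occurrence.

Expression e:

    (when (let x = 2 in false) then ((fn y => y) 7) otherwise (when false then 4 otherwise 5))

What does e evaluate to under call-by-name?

Working:
step 0: (if (let x = 2 in false) then ((\y.y) 7) else (if false then 4 else 5))
step 1: [let@0] (if false then ((\y.y) 7) else (if false then 4 else 5))
step 2: [if@root] (if false then 4 else 5)
step 3: [if@root] 5

Answer: 5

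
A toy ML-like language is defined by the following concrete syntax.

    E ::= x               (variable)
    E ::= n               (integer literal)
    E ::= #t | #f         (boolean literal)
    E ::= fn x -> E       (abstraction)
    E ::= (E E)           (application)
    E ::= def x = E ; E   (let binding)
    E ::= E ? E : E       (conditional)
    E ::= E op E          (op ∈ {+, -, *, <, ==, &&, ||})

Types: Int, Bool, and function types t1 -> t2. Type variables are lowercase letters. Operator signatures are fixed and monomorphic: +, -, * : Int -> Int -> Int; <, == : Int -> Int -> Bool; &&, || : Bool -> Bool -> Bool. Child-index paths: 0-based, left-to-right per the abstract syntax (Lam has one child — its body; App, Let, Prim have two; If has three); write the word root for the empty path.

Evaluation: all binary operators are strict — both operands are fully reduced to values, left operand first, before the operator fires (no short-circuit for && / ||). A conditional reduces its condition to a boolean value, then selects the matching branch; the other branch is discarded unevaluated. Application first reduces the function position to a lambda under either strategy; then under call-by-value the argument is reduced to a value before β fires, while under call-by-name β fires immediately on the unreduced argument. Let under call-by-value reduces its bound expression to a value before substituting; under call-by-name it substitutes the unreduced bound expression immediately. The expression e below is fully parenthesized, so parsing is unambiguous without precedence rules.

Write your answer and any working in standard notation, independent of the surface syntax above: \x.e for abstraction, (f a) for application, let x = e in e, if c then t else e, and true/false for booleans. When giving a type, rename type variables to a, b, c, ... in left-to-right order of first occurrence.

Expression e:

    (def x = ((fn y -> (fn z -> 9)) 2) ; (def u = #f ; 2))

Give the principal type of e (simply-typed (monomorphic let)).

Answer: Int

Working:
\z._ : b -> Int
\y._ : a -> b -> Int
  unify a -> b -> Int ~ Int -> c
  unify a ~ Int
  unify b -> Int ~ c
_ _ : b -> Int
let x : b -> Int
let u : Bool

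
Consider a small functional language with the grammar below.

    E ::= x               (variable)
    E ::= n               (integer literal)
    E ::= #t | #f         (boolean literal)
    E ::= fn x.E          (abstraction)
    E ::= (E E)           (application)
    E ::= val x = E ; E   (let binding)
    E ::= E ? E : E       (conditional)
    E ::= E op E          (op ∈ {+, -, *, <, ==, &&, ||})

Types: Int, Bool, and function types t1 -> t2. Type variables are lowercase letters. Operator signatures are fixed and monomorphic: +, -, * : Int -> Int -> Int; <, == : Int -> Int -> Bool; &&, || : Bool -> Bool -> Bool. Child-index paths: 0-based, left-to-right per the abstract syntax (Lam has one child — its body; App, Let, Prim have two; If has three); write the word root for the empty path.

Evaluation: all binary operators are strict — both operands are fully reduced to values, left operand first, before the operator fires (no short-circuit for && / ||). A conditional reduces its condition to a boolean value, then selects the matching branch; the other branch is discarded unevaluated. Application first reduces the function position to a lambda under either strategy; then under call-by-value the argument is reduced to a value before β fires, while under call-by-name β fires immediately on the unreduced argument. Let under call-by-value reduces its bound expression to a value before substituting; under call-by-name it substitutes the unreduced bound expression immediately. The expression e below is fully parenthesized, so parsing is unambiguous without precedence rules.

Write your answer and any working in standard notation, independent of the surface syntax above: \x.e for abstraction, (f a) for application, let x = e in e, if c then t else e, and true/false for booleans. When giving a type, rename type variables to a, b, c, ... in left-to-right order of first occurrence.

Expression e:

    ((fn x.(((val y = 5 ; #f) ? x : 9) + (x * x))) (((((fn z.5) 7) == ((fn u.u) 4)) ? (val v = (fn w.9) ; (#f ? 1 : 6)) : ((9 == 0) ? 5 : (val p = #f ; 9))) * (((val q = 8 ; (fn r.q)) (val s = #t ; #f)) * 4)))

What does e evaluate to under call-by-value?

Trace:
step 0: ((\x.((if (let y = 5 in false) then x else 9) + (x * x))) ((if (((\z.5) 7) == ((\u.u) 4)) then (let v = (\w.9) in (if false then 1 else 6)) else (if (9 == 0) then 5 else (let p = false in 9))) * (((let q = 8 in (\r.q)) (let s = true in false)) * 4)))
step 1: [beta@1.0.0.0] ((\x.((if (let y = 5 in false) then x else 9) + (x * x))) ((if (5 == ((\u.u) 4)) then (let v = (\w.9) in (if false then 1 else 6)) else (if (9 == 0) then 5 else (let p = false in 9))) * (((let q = 8 in (\r.q)) (let s = true in false)) * 4)))
step 2: [beta@1.0.0.1] ((\x.((if (let y = 5 in false) then x else 9) + (x * x))) ((if (5 == 4) then (let v = (\w.9) in (if false then 1 else 6)) else (if (9 == 0) then 5 else (let p = false in 9))) * (((let q = 8 in (\r.q)) (let s = true in false)) * 4)))
step 3: [delta@1.0.0] ((\x.((if (let y = 5 in false) then x else 9) + (x * x))) ((if false then (let v = (\w.9) in (if false then 1 else 6)) else (if (9 == 0) then 5 else (let p = false in 9))) * (((let q = 8 in (\r.q)) (let s = true in false)) * 4)))
step 4: [if@1.0] ((\x.((if (let y = 5 in false) then x else 9) + (x * x))) ((if (9 == 0) then 5 else (let p = false in 9)) * (((let q = 8 in (\r.q)) (let s = true in false)) * 4)))
step 5: [delta@1.0.0] ((\x.((if (let y = 5 in false) then x else 9) + (x * x))) ((if false then 5 else (let p = false in 9)) * (((let q = 8 in (\r.q)) (let s = true in false)) * 4)))
step 6: [if@1.0] ((\x.((if (let y = 5 in false) then x else 9) + (x * x))) ((let p = false in 9) * (((let q = 8 in (\r.q)) (let s = true in false)) * 4)))
step 7: [let@1.0] ((\x.((if (let y = 5 in false) then x else 9) + (x * x))) (9 * (((let q = 8 in (\r.q)) (let s = true in false)) * 4)))
step 8: [let@1.1.0.0] ((\x.((if (let y = 5 in false) then x else 9) + (x * x))) (9 * (((\r.8) (let s = true in false)) * 4)))
step 9: [let@1.1.0.1] ((\x.((if (let y = 5 in false) then x else 9) + (x * x))) (9 * (((\r.8) false) * 4)))
step 10: [beta@1.1.0] ((\x.((if (let y = 5 in false) then x else 9) + (x * x))) (9 * (8 * 4)))
step 11: [delta@1.1] ((\x.((if (let y = 5 in false) then x else 9) + (x * x))) (9 * 32))
step 12: [delta@1] ((\x.((if (let y = 5 in false) then x else 9) + (x * x))) 288)
step 13: [beta@root] ((if (let y = 5 in false) then 288 else 9) + (288 * 288))
step 14: [let@0.0] ((if false then 288 else 9) + (288 * 288))
step 15: [if@0] (9 + (288 * 288))
step 16: [delta@1] (9 + 82944)
step 17: [delta@root] 82953

Answer: 82953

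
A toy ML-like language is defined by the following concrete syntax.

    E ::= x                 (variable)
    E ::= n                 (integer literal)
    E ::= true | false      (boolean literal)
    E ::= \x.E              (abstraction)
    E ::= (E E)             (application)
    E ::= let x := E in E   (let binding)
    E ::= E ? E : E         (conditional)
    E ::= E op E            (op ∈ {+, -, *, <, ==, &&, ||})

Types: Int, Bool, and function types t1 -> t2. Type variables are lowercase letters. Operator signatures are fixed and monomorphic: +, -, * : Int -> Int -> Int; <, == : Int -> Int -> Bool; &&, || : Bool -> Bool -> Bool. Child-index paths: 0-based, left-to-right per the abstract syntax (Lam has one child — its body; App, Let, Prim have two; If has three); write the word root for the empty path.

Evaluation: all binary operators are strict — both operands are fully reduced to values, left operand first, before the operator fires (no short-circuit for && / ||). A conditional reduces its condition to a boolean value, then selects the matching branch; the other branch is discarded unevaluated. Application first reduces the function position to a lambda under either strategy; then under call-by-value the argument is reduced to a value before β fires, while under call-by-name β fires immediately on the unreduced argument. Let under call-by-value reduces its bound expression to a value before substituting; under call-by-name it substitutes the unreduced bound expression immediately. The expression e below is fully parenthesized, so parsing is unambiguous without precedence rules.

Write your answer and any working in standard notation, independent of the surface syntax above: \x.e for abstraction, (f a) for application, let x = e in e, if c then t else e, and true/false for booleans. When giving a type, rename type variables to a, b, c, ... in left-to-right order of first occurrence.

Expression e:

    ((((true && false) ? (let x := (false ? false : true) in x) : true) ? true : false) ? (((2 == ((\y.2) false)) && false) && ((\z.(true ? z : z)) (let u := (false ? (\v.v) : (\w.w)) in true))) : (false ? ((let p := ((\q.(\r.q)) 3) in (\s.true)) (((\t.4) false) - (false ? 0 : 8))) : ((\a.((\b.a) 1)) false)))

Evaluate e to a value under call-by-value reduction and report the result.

Answer: false

Derivation:
step 0: (if (if (if (true && false) then (let x = (if false then false else true) in x) else true) then true else false) then (((2 == ((\y.2) false)) && false) && ((\z.(if true then z else z)) (let u = (if false then (\v.v) else (\w.w)) in true))) else (if false then ((let p = ((\q.(\r.q)) 3) in (\s.true)) (((\t.4) false) - (if false then 0 else 8))) else ((\a.((\b.a) 1)) false)))
step 1: [delta@0.0.0] (if (if (if false then (let x = (if false then false else true) in x) else true) then true else false) then (((2 == ((\y.2) false)) && false) && ((\z.(if true then z else z)) (let u = (if false then (\v.v) else (\w.w)) in true))) else (if false then ((let p = ((\q.(\r.q)) 3) in (\s.true)) (((\t.4) false) - (if false then 0 else 8))) else ((\a.((\b.a) 1)) false)))
step 2: [if@0.0] (if (if true then true else false) then (((2 == ((\y.2) false)) && false) && ((\z.(if true then z else z)) (let u = (if false then (\v.v) else (\w.w)) in true))) else (if false then ((let p = ((\q.(\r.q)) 3) in (\s.true)) (((\t.4) false) - (if false then 0 else 8))) else ((\a.((\b.a) 1)) false)))
step 3: [if@0] (if true then (((2 == ((\y.2) false)) && false) && ((\z.(if true then z else z)) (let u = (if false then (\v.v) else (\w.w)) in true))) else (if false then ((let p = ((\q.(\r.q)) 3) in (\s.true)) (((\t.4) false) - (if false then 0 else 8))) else ((\a.((\b.a) 1)) false)))
step 4: [if@root] (((2 == ((\y.2) false)) && false) && ((\z.(if true then z else z)) (let u = (if false then (\v.v) else (\w.w)) in true)))
step 5: [beta@0.0.1] (((2 == 2) && false) && ((\z.(if true then z else z)) (let u = (if false then (\v.v) else (\w.w)) in true)))
step 6: [delta@0.0] ((true && false) && ((\z.(if true then z else z)) (let u = (if false then (\v.v) else (\w.w)) in true)))
step 7: [delta@0] (false && ((\z.(if true then z else z)) (let u = (if false then (\v.v) else (\w.w)) in true)))
step 8: [if@1.1.0] (false && ((\z.(if true then z else z)) (let u = (\w.w) in true)))
step 9: [let@1.1] (false && ((\z.(if true then z else z)) true))
step 10: [beta@1] (false && (if true then true else true))
step 11: [if@1] (false && true)
step 12: [delta@root] false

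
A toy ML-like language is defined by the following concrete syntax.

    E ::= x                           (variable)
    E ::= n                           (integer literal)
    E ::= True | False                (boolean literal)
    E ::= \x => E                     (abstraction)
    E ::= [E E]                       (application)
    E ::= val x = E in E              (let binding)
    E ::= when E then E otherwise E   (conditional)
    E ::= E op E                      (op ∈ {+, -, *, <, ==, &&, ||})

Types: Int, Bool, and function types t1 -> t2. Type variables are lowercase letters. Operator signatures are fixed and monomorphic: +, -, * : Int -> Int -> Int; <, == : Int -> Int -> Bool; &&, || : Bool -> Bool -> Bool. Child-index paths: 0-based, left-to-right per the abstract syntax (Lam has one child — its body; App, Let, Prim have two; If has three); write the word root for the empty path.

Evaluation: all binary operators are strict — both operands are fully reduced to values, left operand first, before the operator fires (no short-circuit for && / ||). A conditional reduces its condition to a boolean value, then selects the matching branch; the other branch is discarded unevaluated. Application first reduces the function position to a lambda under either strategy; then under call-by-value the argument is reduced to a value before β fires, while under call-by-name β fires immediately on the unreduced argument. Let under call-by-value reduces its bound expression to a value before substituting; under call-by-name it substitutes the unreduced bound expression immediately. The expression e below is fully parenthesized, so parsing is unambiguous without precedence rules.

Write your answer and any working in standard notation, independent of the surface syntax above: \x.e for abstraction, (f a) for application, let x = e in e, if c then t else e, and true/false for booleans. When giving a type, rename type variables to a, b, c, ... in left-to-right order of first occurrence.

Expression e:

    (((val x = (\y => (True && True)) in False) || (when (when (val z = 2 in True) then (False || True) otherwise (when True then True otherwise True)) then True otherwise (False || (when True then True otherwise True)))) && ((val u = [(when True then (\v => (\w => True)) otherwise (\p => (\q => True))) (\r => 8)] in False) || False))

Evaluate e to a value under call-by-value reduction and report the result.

Answer: false

Working:
step 0: (((let x = (\y.(true && true)) in false) || (if (if (let z = 2 in true) then (false || true) else (if true then true else true)) then true else (false || (if true then true else true)))) && ((let u = ((if true then (\v.(\w.true)) else (\p.(\q.true))) (\r.8)) in false) || false))
step 1: [let@0.0] ((false || (if (if (let z = 2 in true) then (false || true) else (if true then true else true)) then true else (false || (if true then true else true)))) && ((let u = ((if true then (\v.(\w.true)) else (\p.(\q.true))) (\r.8)) in false) || false))
step 2: [let@0.1.0.0] ((false || (if (if true then (false || true) else (if true then true else true)) then true else (false || (if true then true else true)))) && ((let u = ((if true then (\v.(\w.true)) else (\p.(\q.true))) (\r.8)) in false) || false))
step 3: [if@0.1.0] ((false || (if (false || true) then true else (false || (if true then true else true)))) && ((let u = ((if true then (\v.(\w.true)) else (\p.(\q.true))) (\r.8)) in false) || false))
step 4: [delta@0.1.0] ((false || (if true then true else (false || (if true then true else true)))) && ((let u = ((if true then (\v.(\w.true)) else (\p.(\q.true))) (\r.8)) in false) || false))
step 5: [if@0.1] ((false || true) && ((let u = ((if true then (\v.(\w.true)) else (\p.(\q.true))) (\r.8)) in false) || false))
step 6: [delta@0] (true && ((let u = ((if true then (\v.(\w.true)) else (\p.(\q.true))) (\r.8)) in false) || false))
step 7: [if@1.0.0.0] (true && ((let u = ((\v.(\w.true)) (\r.8)) in false) || false))
step 8: [beta@1.0.0] (true && ((let u = (\w.true) in false) || false))
step 9: [let@1.0] (true && (false || false))
step 10: [delta@1] (true && false)
step 11: [delta@root] false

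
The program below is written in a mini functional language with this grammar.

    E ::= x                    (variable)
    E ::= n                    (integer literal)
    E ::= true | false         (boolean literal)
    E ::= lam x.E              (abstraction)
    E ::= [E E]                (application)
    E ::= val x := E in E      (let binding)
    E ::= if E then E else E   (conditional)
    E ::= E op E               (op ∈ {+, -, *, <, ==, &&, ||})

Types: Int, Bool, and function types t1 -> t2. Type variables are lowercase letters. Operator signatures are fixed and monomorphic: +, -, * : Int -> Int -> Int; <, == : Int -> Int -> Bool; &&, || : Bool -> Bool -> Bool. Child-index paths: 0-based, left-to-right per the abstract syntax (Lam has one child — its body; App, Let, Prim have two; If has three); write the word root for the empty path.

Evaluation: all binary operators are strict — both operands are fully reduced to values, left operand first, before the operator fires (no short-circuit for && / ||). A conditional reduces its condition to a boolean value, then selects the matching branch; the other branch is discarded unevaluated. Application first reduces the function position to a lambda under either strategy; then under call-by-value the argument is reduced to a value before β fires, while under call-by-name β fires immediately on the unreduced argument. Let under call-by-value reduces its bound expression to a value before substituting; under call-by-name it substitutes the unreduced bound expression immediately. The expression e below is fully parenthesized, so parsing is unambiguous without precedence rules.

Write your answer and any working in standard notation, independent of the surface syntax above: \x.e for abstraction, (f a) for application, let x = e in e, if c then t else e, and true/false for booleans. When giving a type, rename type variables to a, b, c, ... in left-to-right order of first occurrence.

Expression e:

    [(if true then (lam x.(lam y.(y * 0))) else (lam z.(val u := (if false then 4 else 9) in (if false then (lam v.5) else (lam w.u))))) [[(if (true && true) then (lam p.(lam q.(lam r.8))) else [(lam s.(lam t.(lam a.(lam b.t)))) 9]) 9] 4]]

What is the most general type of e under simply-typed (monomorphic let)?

Trace:
  unify Bool ~ Bool
y : b
  unify b ~ Int
  unify Int ~ Int
\y._ : Int -> Int
\x._ : a -> Int -> Int
  unify Bool ~ Bool
  unify Int ~ Int
let u : Int
  unify Bool ~ Bool
\v._ : d -> Int
u : Int
\w._ : e -> Int
  unify d -> Int ~ e -> Int
  unify d ~ e
  unify Int ~ Int
\z._ : c -> e -> Int
  unify a -> Int -> Int ~ c -> e -> Int
  unify a ~ c
  unify Int -> Int ~ e -> Int
  unify Int ~ e
  unify Int ~ Int
  unify Bool ~ Bool
  unify Bool ~ Bool
  unify Bool ~ Bool
\r._ : h -> Int
\q._ : g -> h -> Int
\p._ : f -> g -> h -> Int
t : j
\b._ : l -> j
\a._ : k -> l -> j
\t._ : j -> k -> l -> j
\s._ : i -> j -> k -> l -> j
  unify i -> j -> k -> l -> j ~ Int -> m
  unify i ~ Int
  unify j -> k -> l -> j ~ m
_ _ : j -> k -> l -> j
  unify f -> g -> h -> Int ~ j -> k -> l -> j
  unify f ~ j
  unify g -> h -> Int ~ k -> l -> j
  unify g ~ k
  unify h -> Int ~ l -> j
  unify h ~ l
  unify Int ~ j
  unify Int -> k -> l -> Int ~ Int -> n
  unify Int ~ Int
  unify k -> l -> Int ~ n
_ _ : k -> l -> Int
  unify k -> l -> Int ~ Int -> o
  unify k ~ Int
  unify l -> Int ~ o
_ _ : l -> Int
  unify c -> Int -> Int ~ (l -> Int) -> p
  unify c ~ l -> Int
  unify Int -> Int ~ p
_ _ : Int -> Int

Answer: Int -> Int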